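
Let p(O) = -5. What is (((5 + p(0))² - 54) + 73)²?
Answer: 361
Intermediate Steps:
(((5 + p(0))² - 54) + 73)² = (((5 - 5)² - 54) + 73)² = ((0² - 54) + 73)² = ((0 - 54) + 73)² = (-54 + 73)² = 19² = 361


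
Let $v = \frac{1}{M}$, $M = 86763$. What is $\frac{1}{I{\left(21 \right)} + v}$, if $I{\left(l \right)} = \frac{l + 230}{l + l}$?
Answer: $\frac{1214682}{7259185} \approx 0.16733$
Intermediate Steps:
$v = \frac{1}{86763} \approx 1.1526 \cdot 10^{-5}$
$I{\left(l \right)} = \frac{230 + l}{2 l}$
$\frac{1}{I{\left(21 \right)} + v} = \frac{1}{\frac{230 + 21}{2 \cdot 21} + \frac{1}{86763}} = \frac{1}{\frac{1}{2} \cdot \frac{1}{21} \cdot 251 + \frac{1}{86763}} = \frac{1}{\frac{251}{42} + \frac{1}{86763}} = \frac{1}{\frac{7259185}{1214682}} = \frac{1214682}{7259185}$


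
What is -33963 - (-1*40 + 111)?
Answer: -34034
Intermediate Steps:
-33963 - (-1*40 + 111) = -33963 - (-40 + 111) = -33963 - 1*71 = -33963 - 71 = -34034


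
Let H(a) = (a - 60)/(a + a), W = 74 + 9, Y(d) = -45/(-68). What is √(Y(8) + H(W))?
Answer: √6373487/2822 ≈ 0.89461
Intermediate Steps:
Y(d) = 45/68 (Y(d) = -45*(-1/68) = 45/68)
W = 83
H(a) = (-60 + a)/(2*a) (H(a) = (-60 + a)/((2*a)) = (-60 + a)*(1/(2*a)) = (-60 + a)/(2*a))
√(Y(8) + H(W)) = √(45/68 + (½)*(-60 + 83)/83) = √(45/68 + (½)*(1/83)*23) = √(45/68 + 23/166) = √(4517/5644) = √6373487/2822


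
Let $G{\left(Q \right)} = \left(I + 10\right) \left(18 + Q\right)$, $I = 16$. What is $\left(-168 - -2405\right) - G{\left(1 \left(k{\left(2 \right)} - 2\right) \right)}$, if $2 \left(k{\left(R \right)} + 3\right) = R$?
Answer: $1873$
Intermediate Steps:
$k{\left(R \right)} = -3 + \frac{R}{2}$
$G{\left(Q \right)} = 468 + 26 Q$ ($G{\left(Q \right)} = \left(16 + 10\right) \left(18 + Q\right) = 26 \left(18 + Q\right) = 468 + 26 Q$)
$\left(-168 - -2405\right) - G{\left(1 \left(k{\left(2 \right)} - 2\right) \right)} = \left(-168 - -2405\right) - \left(468 + 26 \cdot 1 \left(\left(-3 + \frac{1}{2} \cdot 2\right) - 2\right)\right) = \left(-168 + 2405\right) - \left(468 + 26 \cdot 1 \left(\left(-3 + 1\right) - 2\right)\right) = 2237 - \left(468 + 26 \cdot 1 \left(-2 - 2\right)\right) = 2237 - \left(468 + 26 \cdot 1 \left(-4\right)\right) = 2237 - \left(468 + 26 \left(-4\right)\right) = 2237 - \left(468 - 104\right) = 2237 - 364 = 1873$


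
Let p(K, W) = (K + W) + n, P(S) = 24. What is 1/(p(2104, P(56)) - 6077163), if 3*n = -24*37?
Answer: -1/6075331 ≈ -1.6460e-7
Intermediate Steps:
n = -296 (n = (-24*37)/3 = (1/3)*(-888) = -296)
p(K, W) = -296 + K + W (p(K, W) = (K + W) - 296 = -296 + K + W)
1/(p(2104, P(56)) - 6077163) = 1/((-296 + 2104 + 24) - 6077163) = 1/(1832 - 6077163) = 1/(-6075331) = -1/6075331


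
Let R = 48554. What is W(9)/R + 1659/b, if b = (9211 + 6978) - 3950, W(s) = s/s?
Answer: 80563325/594252406 ≈ 0.13557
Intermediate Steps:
W(s) = 1
b = 12239 (b = 16189 - 3950 = 12239)
W(9)/R + 1659/b = 1/48554 + 1659/12239 = 80563325/594252406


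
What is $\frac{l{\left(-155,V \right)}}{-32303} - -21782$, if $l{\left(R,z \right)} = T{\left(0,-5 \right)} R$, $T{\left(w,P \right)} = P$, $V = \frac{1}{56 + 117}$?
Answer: $\frac{703623171}{32303} \approx 21782.0$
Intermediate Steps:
$V = \frac{1}{173} \approx 0.0057803$
$l{\left(R,z \right)} = - 5 R$
$\frac{l{\left(-155,V \right)}}{-32303} - -21782 = \frac{\left(-5\right) \left(-155\right)}{-32303} - -21782 = 775 \left(- \frac{1}{32303}\right) + 21782 = - \frac{775}{32303} + 21782 = \frac{703623171}{32303}$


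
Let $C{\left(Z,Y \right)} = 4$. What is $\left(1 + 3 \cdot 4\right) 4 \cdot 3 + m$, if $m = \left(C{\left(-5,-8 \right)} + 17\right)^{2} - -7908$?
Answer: $8505$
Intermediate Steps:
$m = 8349$ ($m = \left(4 + 17\right)^{2} - -7908 = 21^{2} + 7908 = 441 + 7908 = 8349$)
$\left(1 + 3 \cdot 4\right) 4 \cdot 3 + m = \left(1 + 3 \cdot 4\right) 4 \cdot 3 + 8349 = \left(1 + 12\right) 4 \cdot 3 + 8349 = 13 \cdot 4 \cdot 3 + 8349 = 52 \cdot 3 + 8349 = 156 + 8349 = 8505$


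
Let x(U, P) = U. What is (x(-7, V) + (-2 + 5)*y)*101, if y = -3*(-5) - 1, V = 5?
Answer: 3535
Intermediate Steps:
y = 14 (y = 15 - 1 = 14)
(x(-7, V) + (-2 + 5)*y)*101 = (-7 + (-2 + 5)*14)*101 = (-7 + 3*14)*101 = (-7 + 42)*101 = 35*101 = 3535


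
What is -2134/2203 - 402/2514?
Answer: -1041747/923057 ≈ -1.1286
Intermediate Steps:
-2134/2203 - 402/2514 = -2134*1/2203 - 402*1/2514 = -2134/2203 - 67/419 = -1041747/923057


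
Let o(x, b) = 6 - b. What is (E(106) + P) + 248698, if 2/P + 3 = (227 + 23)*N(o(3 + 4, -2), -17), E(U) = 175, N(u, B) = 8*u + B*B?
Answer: 21962295633/88247 ≈ 2.4887e+5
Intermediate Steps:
N(u, B) = B² + 8*u (N(u, B) = 8*u + B² = B² + 8*u)
P = 2/88247 (P = 2/(-3 + (227 + 23)*((-17)² + 8*(6 - 1*(-2)))) = 2/(-3 + 250*(289 + 8*(6 + 2))) = 2/(-3 + 250*(289 + 8*8)) = 2/(-3 + 250*(289 + 64)) = 2/(-3 + 250*353) = 2/(-3 + 88250) = 2/88247 ≈ 2.2664e-5)
(E(106) + P) + 248698 = (175 + 2/88247) + 248698 = 15443227/88247 + 248698 = 21962295633/88247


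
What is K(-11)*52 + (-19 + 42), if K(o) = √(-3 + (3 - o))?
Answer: 23 + 52*√11 ≈ 195.46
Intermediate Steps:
K(o) = √(-o)
K(-11)*52 + (-19 + 42) = √(-1*(-11))*52 + (-19 + 42) = √11*52 + 23 = 52*√11 + 23 = 23 + 52*√11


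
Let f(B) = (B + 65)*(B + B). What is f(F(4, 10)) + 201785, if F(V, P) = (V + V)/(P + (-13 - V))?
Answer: 9880313/49 ≈ 2.0164e+5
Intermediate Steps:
F(V, P) = 2*V/(-13 + P - V) (F(V, P) = (2*V)/(-13 + P - V) = 2*V/(-13 + P - V))
f(B) = 2*B*(65 + B) (f(B) = (65 + B)*(2*B) = 2*B*(65 + B))
f(F(4, 10)) + 201785 = 2*(2*4/(-13 + 10 - 1*4))*(65 + 2*4/(-13 + 10 - 1*4)) + 201785 = 2*(2*4/(-13 + 10 - 4))*(65 + 2*4/(-13 + 10 - 4)) + 201785 = 2*(2*4/(-7))*(65 + 2*4/(-7)) + 201785 = 2*(2*4*(-1/7))*(65 + 2*4*(-1/7)) + 201785 = 2*(-8/7)*(65 - 8/7) + 201785 = 2*(-8/7)*(447/7) + 201785 = -7152/49 + 201785 = 9880313/49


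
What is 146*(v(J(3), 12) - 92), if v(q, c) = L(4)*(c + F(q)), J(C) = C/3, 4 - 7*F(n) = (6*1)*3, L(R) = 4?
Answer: -7592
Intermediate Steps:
F(n) = -2 (F(n) = 4/7 - 6*1*3/7 = 4/7 - 6*3/7 = 4/7 - ⅐*18 = 4/7 - 18/7 = -2)
J(C) = C/3 (J(C) = C*(⅓) = C/3)
v(q, c) = -8 + 4*c (v(q, c) = 4*(c - 2) = 4*(-2 + c) = -8 + 4*c)
146*(v(J(3), 12) - 92) = 146*((-8 + 4*12) - 92) = 146*((-8 + 48) - 92) = 146*(40 - 92) = 146*(-52) = -7592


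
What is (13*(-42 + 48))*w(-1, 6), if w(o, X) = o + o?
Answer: -156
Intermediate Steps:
w(o, X) = 2*o
(13*(-42 + 48))*w(-1, 6) = (13*(-42 + 48))*(2*(-1)) = (13*6)*(-2) = 78*(-2) = -156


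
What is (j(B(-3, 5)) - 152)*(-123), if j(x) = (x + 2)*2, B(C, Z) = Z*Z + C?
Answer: 12792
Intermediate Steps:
B(C, Z) = C + Z² (B(C, Z) = Z² + C = C + Z²)
j(x) = 4 + 2*x (j(x) = (2 + x)*2 = 4 + 2*x)
(j(B(-3, 5)) - 152)*(-123) = ((4 + 2*(-3 + 5²)) - 152)*(-123) = ((4 + 2*(-3 + 25)) - 152)*(-123) = ((4 + 2*22) - 152)*(-123) = ((4 + 44) - 152)*(-123) = (48 - 152)*(-123) = -104*(-123) = 12792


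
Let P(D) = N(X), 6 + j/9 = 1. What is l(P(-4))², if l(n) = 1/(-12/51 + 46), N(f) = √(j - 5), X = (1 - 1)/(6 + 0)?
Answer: 289/605284 ≈ 0.00047746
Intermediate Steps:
j = -45 (j = -54 + 9*1 = -54 + 9 = -45)
X = 0 (X = 0/6 = 0*(⅙) = 0)
N(f) = 5*I*√2 (N(f) = √(-45 - 5) = √(-50) = 5*I*√2)
P(D) = 5*I*√2
l(n) = 17/778 (l(n) = 1/(-12*1/51 + 46) = 1/(-4/17 + 46) = 1/(778/17) = 17/778)
l(P(-4))² = (17/778)² = 289/605284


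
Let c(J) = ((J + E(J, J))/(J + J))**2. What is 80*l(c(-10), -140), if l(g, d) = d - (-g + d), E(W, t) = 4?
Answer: 36/5 ≈ 7.2000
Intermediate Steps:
c(J) = (4 + J)**2/(4*J**2) (c(J) = ((J + 4)/(J + J))**2 = ((4 + J)/((2*J)))**2 = ((4 + J)*(1/(2*J)))**2 = ((4 + J)/(2*J))**2 = (4 + J)**2/(4*J**2))
l(g, d) = g (l(g, d) = d - (d - g) = d + (g - d) = g)
80*l(c(-10), -140) = 80*((1/4)*(4 - 10)**2/(-10)**2) = 80*((1/4)*(1/100)*(-6)**2) = 80*((1/4)*(1/100)*36) = 80*(9/100) = 36/5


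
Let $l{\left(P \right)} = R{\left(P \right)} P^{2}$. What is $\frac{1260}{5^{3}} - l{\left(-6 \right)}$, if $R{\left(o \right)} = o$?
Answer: $\frac{5652}{25} \approx 226.08$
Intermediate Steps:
$l{\left(P \right)} = P^{3}$ ($l{\left(P \right)} = P P^{2} = P^{3}$)
$\frac{1260}{5^{3}} - l{\left(-6 \right)} = \frac{1260}{5^{3}} - \left(-6\right)^{3} = \frac{1260}{125} - -216 = 1260 \cdot \frac{1}{125} + 216 = \frac{252}{25} + 216 = \frac{5652}{25}$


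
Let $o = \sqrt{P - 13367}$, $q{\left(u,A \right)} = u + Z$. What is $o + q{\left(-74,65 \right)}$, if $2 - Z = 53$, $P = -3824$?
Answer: $-125 + i \sqrt{17191} \approx -125.0 + 131.11 i$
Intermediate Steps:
$Z = -51$ ($Z = 2 - 53 = -51$)
$q{\left(u,A \right)} = -51 + u$ ($q{\left(u,A \right)} = u - 51 = -51 + u$)
$o = i \sqrt{17191}$ ($o = \sqrt{-3824 - 13367} = \sqrt{-17191} = i \sqrt{17191} \approx 131.11 i$)
$o + q{\left(-74,65 \right)} = i \sqrt{17191} - 125 = -125 + i \sqrt{17191}$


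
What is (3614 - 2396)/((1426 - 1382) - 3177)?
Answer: -1218/3133 ≈ -0.38876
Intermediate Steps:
(3614 - 2396)/((1426 - 1382) - 3177) = 1218/(44 - 3177) = 1218/(-3133) = 1218*(-1/3133) = -1218/3133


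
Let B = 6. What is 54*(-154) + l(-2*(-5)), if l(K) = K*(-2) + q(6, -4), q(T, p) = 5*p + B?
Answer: -8350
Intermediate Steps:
q(T, p) = 6 + 5*p (q(T, p) = 5*p + 6 = 6 + 5*p)
l(K) = -14 - 2*K (l(K) = K*(-2) + (6 + 5*(-4)) = -2*K + (6 - 20) = -2*K - 14 = -14 - 2*K)
54*(-154) + l(-2*(-5)) = 54*(-154) + (-14 - (-4)*(-5)) = -8316 + (-14 - 2*10) = -8316 + (-14 - 20) = -8316 - 34 = -8350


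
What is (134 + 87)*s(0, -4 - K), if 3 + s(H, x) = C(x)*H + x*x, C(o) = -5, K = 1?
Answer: 4862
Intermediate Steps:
s(H, x) = -3 + x² - 5*H (s(H, x) = -3 + (-5*H + x*x) = -3 + (-5*H + x²) = -3 + (x² - 5*H) = -3 + x² - 5*H)
(134 + 87)*s(0, -4 - K) = (134 + 87)*(-3 + (-4 - 1*1)² - 5*0) = 221*(-3 + (-4 - 1)² + 0) = 221*(-3 + (-5)² + 0) = 221*(-3 + 25 + 0) = 221*22 = 4862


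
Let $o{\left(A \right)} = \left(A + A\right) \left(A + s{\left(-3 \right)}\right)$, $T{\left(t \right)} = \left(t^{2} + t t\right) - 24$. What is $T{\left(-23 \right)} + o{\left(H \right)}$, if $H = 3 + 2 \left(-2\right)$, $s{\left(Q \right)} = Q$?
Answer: $1042$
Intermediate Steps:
$T{\left(t \right)} = -24 + 2 t^{2}$ ($T{\left(t \right)} = \left(t^{2} + t^{2}\right) - 24 = 2 t^{2} - 24 = -24 + 2 t^{2}$)
$H = -1$ ($H = 3 - 4 = -1$)
$o{\left(A \right)} = 2 A \left(-3 + A\right)$ ($o{\left(A \right)} = \left(A + A\right) \left(A - 3\right) = 2 A \left(-3 + A\right)$)
$T{\left(-23 \right)} + o{\left(H \right)} = \left(-24 + 2 \left(-23\right)^{2}\right) + 2 \left(-1\right) \left(-3 - 1\right) = \left(-24 + 2 \cdot 529\right) + 2 \left(-1\right) \left(-4\right) = \left(-24 + 1058\right) + 8 = 1034 + 8 = 1042$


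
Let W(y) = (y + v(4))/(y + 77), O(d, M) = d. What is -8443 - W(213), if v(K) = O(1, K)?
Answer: -1224342/145 ≈ -8443.7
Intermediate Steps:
v(K) = 1
W(y) = (1 + y)/(77 + y) (W(y) = (y + 1)/(y + 77) = (1 + y)/(77 + y))
-8443 - W(213) = -8443 - (1 + 213)/(77 + 213) = -8443 - 214/290 = -8443 - 1*107/145 = -8443 - 107/145 = -1224342/145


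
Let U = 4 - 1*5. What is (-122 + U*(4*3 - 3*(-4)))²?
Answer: 21316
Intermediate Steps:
U = -1 (U = 4 - 5 = -1)
(-122 + U*(4*3 - 3*(-4)))² = (-122 - (4*3 - 3*(-4)))² = (-122 - (12 + 12))² = (-122 - 1*24)² = (-122 - 24)² = (-146)² = 21316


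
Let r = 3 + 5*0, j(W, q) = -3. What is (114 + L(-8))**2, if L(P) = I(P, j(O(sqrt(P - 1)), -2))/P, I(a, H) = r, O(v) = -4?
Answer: 826281/64 ≈ 12911.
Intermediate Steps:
r = 3 (r = 3 + 0 = 3)
I(a, H) = 3
L(P) = 3/P
(114 + L(-8))**2 = (114 + 3/(-8))**2 = (114 + 3*(-1/8))**2 = (114 - 3/8)**2 = (909/8)**2 = 826281/64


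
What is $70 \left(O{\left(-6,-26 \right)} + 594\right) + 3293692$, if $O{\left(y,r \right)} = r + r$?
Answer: $3331632$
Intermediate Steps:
$O{\left(y,r \right)} = 2 r$
$70 \left(O{\left(-6,-26 \right)} + 594\right) + 3293692 = 70 \left(2 \left(-26\right) + 594\right) + 3293692 = 70 \left(-52 + 594\right) + 3293692 = 70 \cdot 542 + 3293692 = 37940 + 3293692 = 3331632$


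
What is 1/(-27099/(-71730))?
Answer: 7970/3011 ≈ 2.6470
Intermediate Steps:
1/(-27099/(-71730)) = 1/(-27099*(-1/71730)) = 1/(3011/7970) = 7970/3011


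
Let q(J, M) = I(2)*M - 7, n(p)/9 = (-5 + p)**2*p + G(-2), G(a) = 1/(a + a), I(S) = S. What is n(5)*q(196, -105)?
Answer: 1953/4 ≈ 488.25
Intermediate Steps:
G(a) = 1/(2*a)
n(p) = -9/4 + 9*p*(-5 + p)**2 (n(p) = 9*((-5 + p)**2*p + (1/2)/(-2)) = 9*(p*(-5 + p)**2 + (1/2)*(-1/2)) = 9*(p*(-5 + p)**2 - 1/4) = 9*(-1/4 + p*(-5 + p)**2) = -9/4 + 9*p*(-5 + p)**2)
q(J, M) = -7 + 2*M (q(J, M) = 2*M - 7 = -7 + 2*M)
n(5)*q(196, -105) = (-9/4 + 9*5*(-5 + 5)**2)*(-7 + 2*(-105)) = (-9/4 + 9*5*0**2)*(-7 - 210) = (-9/4 + 9*5*0)*(-217) = (-9/4 + 0)*(-217) = -9/4*(-217) = 1953/4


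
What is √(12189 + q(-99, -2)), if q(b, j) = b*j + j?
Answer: √12385 ≈ 111.29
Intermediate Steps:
q(b, j) = j + b*j
√(12189 + q(-99, -2)) = √(12189 - 2*(1 - 99)) = √(12189 - 2*(-98)) = √(12189 + 196) = √12385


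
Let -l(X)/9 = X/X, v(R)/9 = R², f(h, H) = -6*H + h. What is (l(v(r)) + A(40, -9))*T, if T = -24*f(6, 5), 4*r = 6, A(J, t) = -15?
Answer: -13824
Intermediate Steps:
r = 3/2 (r = (¼)*6 = 3/2 ≈ 1.5000)
f(h, H) = h - 6*H
v(R) = 9*R²
l(X) = -9 (l(X) = -9*X/X = -9*1 = -9)
T = 576 (T = -24*(6 - 6*5) = -24*(6 - 30) = -24*(-24) = 576)
(l(v(r)) + A(40, -9))*T = (-9 - 15)*576 = -24*576 = -13824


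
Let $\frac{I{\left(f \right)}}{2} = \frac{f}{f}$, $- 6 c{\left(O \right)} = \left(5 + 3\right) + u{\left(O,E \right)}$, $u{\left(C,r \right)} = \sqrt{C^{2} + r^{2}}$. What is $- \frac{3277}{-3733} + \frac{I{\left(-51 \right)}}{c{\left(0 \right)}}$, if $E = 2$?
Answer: $- \frac{6013}{18665} \approx -0.32215$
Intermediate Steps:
$c{\left(O \right)} = - \frac{4}{3} - \frac{\sqrt{4 + O^{2}}}{6}$ ($c{\left(O \right)} = - \frac{\left(5 + 3\right) + \sqrt{O^{2} + 2^{2}}}{6} = - \frac{8 + \sqrt{O^{2} + 4}}{6} = - \frac{8 + \sqrt{4 + O^{2}}}{6} = - \frac{4}{3} - \frac{\sqrt{4 + O^{2}}}{6}$)
$I{\left(f \right)} = 2$ ($I{\left(f \right)} = 2 \frac{f}{f} = 2 \cdot 1 = 2$)
$- \frac{3277}{-3733} + \frac{I{\left(-51 \right)}}{c{\left(0 \right)}} = - \frac{3277}{-3733} + \frac{2}{- \frac{4}{3} - \frac{\sqrt{4 + 0^{2}}}{6}} = \left(-3277\right) \left(- \frac{1}{3733}\right) + \frac{2}{- \frac{4}{3} - \frac{\sqrt{4 + 0}}{6}} = \frac{3277}{3733} + \frac{2}{- \frac{4}{3} - \frac{\sqrt{4}}{6}} = \frac{3277}{3733} + \frac{2}{- \frac{4}{3} - \frac{1}{3}} = \frac{3277}{3733} + \frac{2}{- \frac{5}{3}} = \frac{3277}{3733} + 2 \left(- \frac{3}{5}\right) = \frac{3277}{3733} - \frac{6}{5} = - \frac{6013}{18665}$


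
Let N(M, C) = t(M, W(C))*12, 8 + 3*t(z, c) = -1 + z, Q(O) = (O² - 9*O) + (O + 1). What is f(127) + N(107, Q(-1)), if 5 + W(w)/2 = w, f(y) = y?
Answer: 519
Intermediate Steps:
W(w) = -10 + 2*w
Q(O) = 1 + O² - 8*O (Q(O) = (O² - 9*O) + (1 + O) = 1 + O² - 8*O)
t(z, c) = -3 + z/3 (t(z, c) = -8/3 + (-1 + z)/3 = -8/3 + (-⅓ + z/3) = -3 + z/3)
N(M, C) = -36 + 4*M (N(M, C) = (-3 + M/3)*12 = -36 + 4*M)
f(127) + N(107, Q(-1)) = 127 + (-36 + 4*107) = 127 + (-36 + 428) = 127 + 392 = 519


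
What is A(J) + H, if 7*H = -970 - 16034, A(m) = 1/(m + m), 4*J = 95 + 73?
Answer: -204047/84 ≈ -2429.1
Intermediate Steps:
J = 42 (J = (95 + 73)/4 = (¼)*168 = 42)
A(m) = 1/(2*m)
H = -17004/7 (H = (-970 - 16034)/7 = (⅐)*(-17004) = -17004/7 ≈ -2429.1)
A(J) + H = (½)/42 - 17004/7 = (½)*(1/42) - 17004/7 = 1/84 - 17004/7 = -204047/84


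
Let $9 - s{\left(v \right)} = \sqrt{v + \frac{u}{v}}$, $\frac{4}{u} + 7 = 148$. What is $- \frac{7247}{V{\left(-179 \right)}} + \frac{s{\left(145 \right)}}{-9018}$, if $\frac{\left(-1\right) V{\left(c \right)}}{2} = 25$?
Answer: $\frac{1815361}{12525} + \frac{\sqrt{60609795405}}{184373010} \approx 144.94$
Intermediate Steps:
$u = \frac{4}{141}$ ($u = \frac{4}{-7 + 148} = \frac{4}{141} \approx 0.028369$)
$V{\left(c \right)} = -50$ ($V{\left(c \right)} = \left(-2\right) 25 = -50$)
$s{\left(v \right)} = 9 - \sqrt{v + \frac{4}{141 v}}$
$- \frac{7247}{V{\left(-179 \right)}} + \frac{s{\left(145 \right)}}{-9018} = - \frac{7247}{-50} + \frac{9 - \frac{\sqrt{\frac{564}{145} + 19881 \cdot 145}}{141}}{-9018} = \left(-7247\right) \left(- \frac{1}{50}\right) + \left(9 - \frac{\sqrt{564 \cdot \frac{1}{145} + 2882745}}{141}\right) \left(- \frac{1}{9018}\right) = \frac{7247}{50} + \left(9 - \frac{\sqrt{\frac{564}{145} + 2882745}}{141}\right) \left(- \frac{1}{9018}\right) = \frac{7247}{50} + \left(9 - \frac{\sqrt{\frac{417998589}{145}}}{141}\right) \left(- \frac{1}{9018}\right) = \frac{7247}{50} + \left(9 - \frac{\frac{1}{145} \sqrt{60609795405}}{141}\right) \left(- \frac{1}{9018}\right) = \frac{7247}{50} + \left(9 - \frac{\sqrt{60609795405}}{20445}\right) \left(- \frac{1}{9018}\right) = \frac{7247}{50} - \left(\frac{1}{1002} - \frac{\sqrt{60609795405}}{184373010}\right) = \frac{1815361}{12525} + \frac{\sqrt{60609795405}}{184373010}$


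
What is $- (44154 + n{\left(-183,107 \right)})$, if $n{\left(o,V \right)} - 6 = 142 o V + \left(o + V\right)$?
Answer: $2736418$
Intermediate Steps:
$n{\left(o,V \right)} = 6 + V + o + 142 V o$ ($n{\left(o,V \right)} = 6 + \left(142 o V + \left(o + V\right)\right) = 6 + \left(142 V o + \left(V + o\right)\right) = 6 + \left(V + o + 142 V o\right) = 6 + V + o + 142 V o$)
$- (44154 + n{\left(-183,107 \right)}) = - (44154 + \left(6 + 107 - 183 + 142 \cdot 107 \left(-183\right)\right)) = - (44154 + \left(6 + 107 - 183 - 2780502\right)) = - (44154 - 2780572) = \left(-1\right) \left(-2736418\right) = 2736418$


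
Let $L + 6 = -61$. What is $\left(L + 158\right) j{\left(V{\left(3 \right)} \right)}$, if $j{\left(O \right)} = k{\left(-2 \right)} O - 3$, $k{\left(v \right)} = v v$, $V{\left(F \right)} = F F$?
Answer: $3003$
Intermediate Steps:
$L = -67$ ($L = -6 - 61 = -67$)
$V{\left(F \right)} = F^{2}$
$k{\left(v \right)} = v^{2}$
$j{\left(O \right)} = -3 + 4 O$ ($j{\left(O \right)} = \left(-2\right)^{2} O - 3 = 4 O - 3 = -3 + 4 O$)
$\left(L + 158\right) j{\left(V{\left(3 \right)} \right)} = \left(-67 + 158\right) \left(-3 + 4 \cdot 3^{2}\right) = 91 \left(-3 + 4 \cdot 9\right) = 91 \left(-3 + 36\right) = 91 \cdot 33 = 3003$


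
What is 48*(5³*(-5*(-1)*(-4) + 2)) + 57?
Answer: -107943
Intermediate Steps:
48*(5³*(-5*(-1)*(-4) + 2)) + 57 = 48*(125*(5*(-4) + 2)) + 57 = 48*(125*(-20 + 2)) + 57 = 48*(125*(-18)) + 57 = 48*(-2250) + 57 = -108000 + 57 = -107943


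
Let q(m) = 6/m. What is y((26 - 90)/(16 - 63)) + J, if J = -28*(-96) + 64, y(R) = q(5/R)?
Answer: 647104/235 ≈ 2753.6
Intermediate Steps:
y(R) = 6*R/5 (y(R) = 6/((5/R)) = 6*(R/5) = 6*R/5)
J = 2752 (J = 2688 + 64 = 2752)
y((26 - 90)/(16 - 63)) + J = 6*((26 - 90)/(16 - 63))/5 + 2752 = 6*(-64/(-47))/5 + 2752 = 6*(-64*(-1/47))/5 + 2752 = (6/5)*(64/47) + 2752 = 384/235 + 2752 = 647104/235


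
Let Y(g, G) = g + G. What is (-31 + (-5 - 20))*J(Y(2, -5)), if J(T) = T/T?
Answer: -56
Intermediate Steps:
Y(g, G) = G + g
J(T) = 1
(-31 + (-5 - 20))*J(Y(2, -5)) = (-31 + (-5 - 20))*1 = (-31 - 25)*1 = -56*1 = -56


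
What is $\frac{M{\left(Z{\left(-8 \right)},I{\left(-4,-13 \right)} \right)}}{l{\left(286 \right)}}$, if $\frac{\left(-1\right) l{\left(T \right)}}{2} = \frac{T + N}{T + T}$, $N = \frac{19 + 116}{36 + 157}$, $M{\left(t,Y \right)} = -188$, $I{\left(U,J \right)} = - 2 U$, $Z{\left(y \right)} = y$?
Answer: $\frac{10377224}{55333} \approx 187.54$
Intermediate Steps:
$N = \frac{135}{193} \approx 0.69948$
$l{\left(T \right)} = - \frac{\frac{135}{193} + T}{T}$ ($l{\left(T \right)} = - 2 \frac{T + \frac{135}{193}}{T + T} = - 2 \frac{\frac{135}{193} + T}{2 T} = - \frac{\frac{135}{193} + T}{T}$)
$\frac{M{\left(Z{\left(-8 \right)},I{\left(-4,-13 \right)} \right)}}{l{\left(286 \right)}} = - \frac{188}{\frac{1}{286} \left(- \frac{135}{193} - 286\right)} = - \frac{188}{\frac{1}{286} \left(- \frac{55333}{193}\right)} = - \frac{188}{- \frac{55333}{55198}} = \left(-188\right) \left(- \frac{55198}{55333}\right) = \frac{10377224}{55333}$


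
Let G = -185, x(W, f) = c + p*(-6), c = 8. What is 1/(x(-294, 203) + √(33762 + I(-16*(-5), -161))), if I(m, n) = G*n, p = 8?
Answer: 40/61947 + √63547/61947 ≈ 0.0047151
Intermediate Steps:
x(W, f) = -40 (x(W, f) = 8 + 8*(-6) = 8 - 48 = -40)
I(m, n) = -185*n
1/(x(-294, 203) + √(33762 + I(-16*(-5), -161))) = 1/(-40 + √(33762 - 185*(-161))) = 1/(-40 + √(33762 + 29785)) = 1/(-40 + √63547)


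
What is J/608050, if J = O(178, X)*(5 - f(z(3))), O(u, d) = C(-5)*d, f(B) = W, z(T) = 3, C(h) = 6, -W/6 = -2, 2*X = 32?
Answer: -336/304025 ≈ -0.0011052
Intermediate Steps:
X = 16 (X = (1/2)*32 = 16)
W = 12 (W = -6*(-2) = 12)
f(B) = 12
O(u, d) = 6*d
J = -672 (J = (6*16)*(5 - 1*12) = 96*(5 - 12) = 96*(-7) = -672)
J/608050 = -672/608050 = -672*1/608050 = -336/304025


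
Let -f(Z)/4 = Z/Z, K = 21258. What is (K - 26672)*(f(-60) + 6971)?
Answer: -37719338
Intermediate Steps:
f(Z) = -4 (f(Z) = -4*Z/Z = -4*1 = -4)
(K - 26672)*(f(-60) + 6971) = (21258 - 26672)*(-4 + 6971) = -5414*6967 = -37719338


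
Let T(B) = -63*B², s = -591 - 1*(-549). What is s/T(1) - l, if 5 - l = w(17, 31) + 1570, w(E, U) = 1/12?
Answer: 6263/4 ≈ 1565.8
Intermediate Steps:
s = -42 (s = -591 + 549 = -42)
w(E, U) = 1/12
l = -18781/12 (l = 5 - (1/12 + 1570) = 5 - 1*18841/12 = 5 - 18841/12 = -18781/12 ≈ -1565.1)
s/T(1) - l = -42/((-63*1²)) - 1*(-18781/12) = -42/((-63*1)) + 18781/12 = -42/(-63) + 18781/12 = -42*(-1/63) + 18781/12 = ⅔ + 18781/12 = 6263/4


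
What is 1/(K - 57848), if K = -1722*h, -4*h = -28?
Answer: -1/69902 ≈ -1.4306e-5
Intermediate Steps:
h = 7 (h = -¼*(-28) = 7)
K = -12054 (K = -1722*7 = -12054)
1/(K - 57848) = 1/(-12054 - 57848) = 1/(-69902) = -1/69902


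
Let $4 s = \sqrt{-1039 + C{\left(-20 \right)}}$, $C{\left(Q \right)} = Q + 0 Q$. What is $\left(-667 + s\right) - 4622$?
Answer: $-5289 + \frac{i \sqrt{1059}}{4} \approx -5289.0 + 8.1356 i$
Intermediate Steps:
$C{\left(Q \right)} = Q$ ($C{\left(Q \right)} = Q + 0 = Q$)
$s = \frac{i \sqrt{1059}}{4}$ ($s = \frac{\sqrt{-1039 - 20}}{4} = \frac{\sqrt{-1059}}{4} = \frac{i \sqrt{1059}}{4} \approx 8.1356 i$)
$\left(-667 + s\right) - 4622 = \left(-667 + \frac{i \sqrt{1059}}{4}\right) - 4622 = -5289 + \frac{i \sqrt{1059}}{4}$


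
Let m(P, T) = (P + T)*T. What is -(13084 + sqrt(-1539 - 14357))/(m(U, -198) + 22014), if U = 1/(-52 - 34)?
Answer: -562612/2632473 - 86*I*sqrt(3974)/2632473 ≈ -0.21372 - 0.0020594*I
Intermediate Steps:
U = -1/86 (U = 1/(-86) = -1/86 ≈ -0.011628)
m(P, T) = T*(P + T)
-(13084 + sqrt(-1539 - 14357))/(m(U, -198) + 22014) = -(13084 + sqrt(-1539 - 14357))/(-198*(-1/86 - 198) + 22014) = -(13084 + sqrt(-15896))/(-198*(-17029/86) + 22014) = -(13084 + 2*I*sqrt(3974))/(1685871/43 + 22014) = -(13084 + 2*I*sqrt(3974))/2632473/43 = -(13084 + 2*I*sqrt(3974))*43/2632473 = -(562612/2632473 + 86*I*sqrt(3974)/2632473) = -562612/2632473 - 86*I*sqrt(3974)/2632473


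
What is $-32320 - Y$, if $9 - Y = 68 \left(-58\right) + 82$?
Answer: $-36191$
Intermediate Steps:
$Y = 3871$ ($Y = 9 - \left(68 \left(-58\right) + 82\right) = 9 - \left(-3944 + 82\right) = 9 - -3862 = 9 + 3862 = 3871$)
$-32320 - Y = -32320 - 3871 = -36191$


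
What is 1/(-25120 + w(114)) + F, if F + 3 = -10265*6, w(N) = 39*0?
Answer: -1547216161/25120 ≈ -61593.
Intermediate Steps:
w(N) = 0
F = -61593 (F = -3 - 10265*6 = -3 - 61590 = -61593)
1/(-25120 + w(114)) + F = 1/(-25120 + 0) - 61593 = 1/(-25120) - 61593 = -1/25120 - 61593 = -1547216161/25120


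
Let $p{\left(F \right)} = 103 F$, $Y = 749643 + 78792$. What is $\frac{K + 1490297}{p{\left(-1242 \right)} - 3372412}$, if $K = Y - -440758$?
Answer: $- \frac{1379745}{1750169} \approx -0.78835$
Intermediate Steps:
$Y = 828435$
$K = 1269193$ ($K = 828435 - -440758 = 828435 + 440758 = 1269193$)
$\frac{K + 1490297}{p{\left(-1242 \right)} - 3372412} = \frac{1269193 + 1490297}{103 \left(-1242\right) - 3372412} = \frac{2759490}{-127926 - 3372412} = \frac{2759490}{-3500338} = 2759490 \left(- \frac{1}{3500338}\right) = - \frac{1379745}{1750169}$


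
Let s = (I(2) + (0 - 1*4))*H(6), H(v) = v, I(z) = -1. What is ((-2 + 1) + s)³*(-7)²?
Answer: -1459759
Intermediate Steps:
s = -30 (s = (-1 + (0 - 1*4))*6 = (-1 + (0 - 4))*6 = (-1 - 4)*6 = -5*6 = -30)
((-2 + 1) + s)³*(-7)² = ((-2 + 1) - 30)³*(-7)² = (-1 - 30)³*49 = (-31)³*49 = -29791*49 = -1459759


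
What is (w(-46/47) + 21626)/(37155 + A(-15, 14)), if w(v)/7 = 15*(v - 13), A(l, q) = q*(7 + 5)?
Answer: 947437/1754181 ≈ 0.54010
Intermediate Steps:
A(l, q) = 12*q (A(l, q) = q*12 = 12*q)
w(v) = -1365 + 105*v (w(v) = 7*(15*(v - 13)) = 7*(15*(-13 + v)) = 7*(-195 + 15*v) = -1365 + 105*v)
(w(-46/47) + 21626)/(37155 + A(-15, 14)) = ((-1365 + 105*(-46/47)) + 21626)/(37155 + 12*14) = ((-1365 + 105*(-46*1/47)) + 21626)/(37155 + 168) = ((-1365 + 105*(-46/47)) + 21626)/37323 = ((-1365 - 4830/47) + 21626)*(1/37323) = (-68985/47 + 21626)*(1/37323) = (947437/47)*(1/37323) = 947437/1754181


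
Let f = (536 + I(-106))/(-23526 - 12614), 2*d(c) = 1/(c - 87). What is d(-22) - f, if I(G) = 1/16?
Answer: 645773/63028160 ≈ 0.010246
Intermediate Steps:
I(G) = 1/16
d(c) = 1/(2*(-87 + c)) (d(c) = 1/(2*(c - 87)) = 1/(2*(-87 + c)))
f = -8577/578240 (f = (536 + 1/16)/(-23526 - 12614) = (8577/16)/(-36140) = (8577/16)*(-1/36140) = -8577/578240 ≈ -0.014833)
d(-22) - f = 1/(2*(-87 - 22)) - 1*(-8577/578240) = (1/2)/(-109) + 8577/578240 = (1/2)*(-1/109) + 8577/578240 = -1/218 + 8577/578240 = 645773/63028160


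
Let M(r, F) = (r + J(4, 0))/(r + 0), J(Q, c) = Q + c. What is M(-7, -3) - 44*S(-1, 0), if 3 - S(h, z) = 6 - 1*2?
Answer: 311/7 ≈ 44.429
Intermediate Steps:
S(h, z) = -1 (S(h, z) = 3 - (6 - 1*2) = 3 - (6 - 2) = 3 - 1*4 = 3 - 4 = -1)
M(r, F) = (4 + r)/r (M(r, F) = (r + (4 + 0))/(r + 0) = (r + 4)/r = (4 + r)/r)
M(-7, -3) - 44*S(-1, 0) = (4 - 7)/(-7) - 44*(-1) = -⅐*(-3) + 44 = 3/7 + 44 = 311/7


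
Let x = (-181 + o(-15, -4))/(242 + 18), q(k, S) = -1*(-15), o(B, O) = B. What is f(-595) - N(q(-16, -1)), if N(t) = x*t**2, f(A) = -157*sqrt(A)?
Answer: 2205/13 - 157*I*sqrt(595) ≈ 169.62 - 3829.6*I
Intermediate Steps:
q(k, S) = 15
x = -49/65 (x = (-181 - 15)/(242 + 18) = -196/260 = -196*1/260 = -49/65 ≈ -0.75385)
N(t) = -49*t**2/65
f(-595) - N(q(-16, -1)) = -157*I*sqrt(595) - (-49)*15**2/65 = -157*I*sqrt(595) - (-49)*225/65 = -157*I*sqrt(595) - 1*(-2205/13) = -157*I*sqrt(595) + 2205/13 = 2205/13 - 157*I*sqrt(595)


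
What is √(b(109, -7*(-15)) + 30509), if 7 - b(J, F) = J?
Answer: √30407 ≈ 174.38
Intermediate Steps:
b(J, F) = 7 - J
√(b(109, -7*(-15)) + 30509) = √((7 - 1*109) + 30509) = √((7 - 109) + 30509) = √(-102 + 30509) = √30407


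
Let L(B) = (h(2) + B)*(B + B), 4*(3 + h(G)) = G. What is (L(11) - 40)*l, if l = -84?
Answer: -12348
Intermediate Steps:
h(G) = -3 + G/4
L(B) = 2*B*(-5/2 + B) (L(B) = ((-3 + (¼)*2) + B)*(B + B) = ((-3 + ½) + B)*(2*B) = (-5/2 + B)*(2*B) = 2*B*(-5/2 + B))
(L(11) - 40)*l = (11*(-5 + 2*11) - 40)*(-84) = (11*(-5 + 22) - 40)*(-84) = (11*17 - 40)*(-84) = (187 - 40)*(-84) = 147*(-84) = -12348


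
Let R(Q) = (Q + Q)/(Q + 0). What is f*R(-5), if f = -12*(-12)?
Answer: 288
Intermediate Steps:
f = 144
R(Q) = 2 (R(Q) = (2*Q)/Q = 2)
f*R(-5) = 144*2 = 288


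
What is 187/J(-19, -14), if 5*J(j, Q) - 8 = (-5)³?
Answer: -935/117 ≈ -7.9915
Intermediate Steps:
J(j, Q) = -117/5 (J(j, Q) = 8/5 + (⅕)*(-5)³ = 8/5 + (⅕)*(-125) = 8/5 - 25 = -117/5)
187/J(-19, -14) = 187/(-117/5) = 187*(-5/117) = -935/117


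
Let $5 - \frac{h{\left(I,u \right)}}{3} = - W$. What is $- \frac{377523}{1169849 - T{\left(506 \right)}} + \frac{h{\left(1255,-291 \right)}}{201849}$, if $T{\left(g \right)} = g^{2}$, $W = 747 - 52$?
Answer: $- \frac{24761210909}{61484080079} \approx -0.40273$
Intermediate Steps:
$W = 695$
$h{\left(I,u \right)} = 2100$ ($h{\left(I,u \right)} = 15 - 3 \left(\left(-1\right) 695\right) = 15 - -2085 = 15 + 2085 = 2100$)
$- \frac{377523}{1169849 - T{\left(506 \right)}} + \frac{h{\left(1255,-291 \right)}}{201849} = - \frac{377523}{1169849 - 506^{2}} + \frac{2100}{201849} = - \frac{377523}{1169849 - 256036} + 2100 \cdot \frac{1}{201849} = - \frac{377523}{1169849 - 256036} + \frac{700}{67283} = - \frac{377523}{913813} + \frac{700}{67283} = - \frac{24761210909}{61484080079}$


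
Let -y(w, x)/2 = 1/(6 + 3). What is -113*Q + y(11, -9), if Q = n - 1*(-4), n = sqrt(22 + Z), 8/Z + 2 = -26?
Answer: -4070/9 - 226*sqrt(266)/7 ≈ -978.79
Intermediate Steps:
Z = -2/7 (Z = 8/(-2 - 26) = 8/(-28) = 8*(-1/28) = -2/7 ≈ -0.28571)
n = 2*sqrt(266)/7 (n = sqrt(22 - 2/7) = sqrt(152/7) = 2*sqrt(266)/7 ≈ 4.6599)
y(w, x) = -2/9 (y(w, x) = -2/(6 + 3) = -2/9)
Q = 4 + 2*sqrt(266)/7 (Q = 2*sqrt(266)/7 - 1*(-4) = 2*sqrt(266)/7 + 4 = 4 + 2*sqrt(266)/7 ≈ 8.6599)
-113*Q + y(11, -9) = -113*(4 + 2*sqrt(266)/7) - 2/9 = (-452 - 226*sqrt(266)/7) - 2/9 = -4070/9 - 226*sqrt(266)/7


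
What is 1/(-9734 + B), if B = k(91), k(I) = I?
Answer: -1/9643 ≈ -0.00010370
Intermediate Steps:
B = 91
1/(-9734 + B) = 1/(-9734 + 91) = 1/(-9643) = -1/9643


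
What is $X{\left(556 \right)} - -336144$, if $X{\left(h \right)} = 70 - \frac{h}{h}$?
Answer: $336213$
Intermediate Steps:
$X{\left(h \right)} = 69$ ($X{\left(h \right)} = 70 - 1 = 69$)
$X{\left(556 \right)} - -336144 = 69 - -336144 = 69 + 336144 = 336213$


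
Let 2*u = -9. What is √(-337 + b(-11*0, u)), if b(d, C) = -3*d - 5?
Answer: 3*I*√38 ≈ 18.493*I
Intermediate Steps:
u = -9/2 (u = (½)*(-9) = -9/2 ≈ -4.5000)
b(d, C) = -5 - 3*d
√(-337 + b(-11*0, u)) = √(-337 + (-5 - (-33)*0)) = √(-337 + (-5 - 3*0)) = √(-337 + (-5 + 0)) = √(-337 - 5) = √(-342) = 3*I*√38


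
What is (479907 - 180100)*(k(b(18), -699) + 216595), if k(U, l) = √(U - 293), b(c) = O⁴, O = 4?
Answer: 64936697165 + 299807*I*√37 ≈ 6.4937e+10 + 1.8237e+6*I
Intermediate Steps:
b(c) = 256 (b(c) = 4⁴ = 256)
k(U, l) = √(-293 + U)
(479907 - 180100)*(k(b(18), -699) + 216595) = (479907 - 180100)*(√(-293 + 256) + 216595) = 299807*(√(-37) + 216595) = 299807*(I*√37 + 216595) = 299807*(216595 + I*√37) = 64936697165 + 299807*I*√37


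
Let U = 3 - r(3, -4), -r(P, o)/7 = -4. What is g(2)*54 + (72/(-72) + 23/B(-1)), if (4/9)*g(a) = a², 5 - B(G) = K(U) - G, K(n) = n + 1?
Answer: 13603/28 ≈ 485.82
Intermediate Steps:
r(P, o) = 28 (r(P, o) = -7*(-4) = 28)
U = -25 (U = 3 - 1*28 = 3 - 28 = -25)
K(n) = 1 + n
B(G) = 29 + G (B(G) = 5 - ((1 - 25) - G) = 5 - (-24 - G) = 5 + (24 + G) = 29 + G)
g(a) = 9*a²/4
g(2)*54 + (72/(-72) + 23/B(-1)) = ((9/4)*2²)*54 + (72/(-72) + 23/(29 - 1)) = ((9/4)*4)*54 + (72*(-1/72) + 23/28) = 9*54 + (-1 + 23*(1/28)) = 486 + (-1 + 23/28) = 486 - 5/28 = 13603/28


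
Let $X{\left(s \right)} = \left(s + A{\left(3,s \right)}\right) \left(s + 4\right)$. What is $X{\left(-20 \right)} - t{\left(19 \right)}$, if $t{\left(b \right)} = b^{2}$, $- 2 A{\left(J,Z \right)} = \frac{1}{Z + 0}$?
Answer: $- \frac{207}{5} \approx -41.4$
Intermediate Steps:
$A{\left(J,Z \right)} = - \frac{1}{2 Z}$ ($A{\left(J,Z \right)} = - \frac{1}{2 \left(Z + 0\right)} = - \frac{1}{2 Z}$)
$X{\left(s \right)} = \left(4 + s\right) \left(s - \frac{1}{2 s}\right)$ ($X{\left(s \right)} = \left(s - \frac{1}{2 s}\right) \left(s + 4\right) = \left(s - \frac{1}{2 s}\right) \left(4 + s\right) = \left(4 + s\right) \left(s - \frac{1}{2 s}\right)$)
$X{\left(-20 \right)} - t{\left(19 \right)} = \left(- \frac{1}{2} + \left(-20\right)^{2} - \frac{2}{-20} + 4 \left(-20\right)\right) - 19^{2} = \left(- \frac{1}{2} + 400 - - \frac{1}{10} - 80\right) - 361 = \left(- \frac{1}{2} + 400 + \frac{1}{10} - 80\right) - 361 = \frac{1598}{5} - 361 = - \frac{207}{5}$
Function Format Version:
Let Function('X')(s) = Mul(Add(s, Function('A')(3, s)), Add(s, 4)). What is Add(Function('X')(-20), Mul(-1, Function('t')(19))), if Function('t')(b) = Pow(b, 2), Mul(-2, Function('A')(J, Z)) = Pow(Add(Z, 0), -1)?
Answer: Rational(-207, 5) ≈ -41.400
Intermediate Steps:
Function('A')(J, Z) = Mul(Rational(-1, 2), Pow(Z, -1)) (Function('A')(J, Z) = Mul(Rational(-1, 2), Pow(Add(Z, 0), -1)) = Mul(Rational(-1, 2), Pow(Z, -1)))
Function('X')(s) = Mul(Add(4, s), Add(s, Mul(Rational(-1, 2), Pow(s, -1)))) (Function('X')(s) = Mul(Add(s, Mul(Rational(-1, 2), Pow(s, -1))), Add(s, 4)) = Mul(Add(s, Mul(Rational(-1, 2), Pow(s, -1))), Add(4, s)) = Mul(Add(4, s), Add(s, Mul(Rational(-1, 2), Pow(s, -1)))))
Add(Function('X')(-20), Mul(-1, Function('t')(19))) = Add(Add(Rational(-1, 2), Pow(-20, 2), Mul(-2, Pow(-20, -1)), Mul(4, -20)), Mul(-1, Pow(19, 2))) = Add(Add(Rational(-1, 2), 400, Mul(-2, Rational(-1, 20)), -80), Mul(-1, 361)) = Add(Add(Rational(-1, 2), 400, Rational(1, 10), -80), -361) = Add(Rational(1598, 5), -361) = Rational(-207, 5)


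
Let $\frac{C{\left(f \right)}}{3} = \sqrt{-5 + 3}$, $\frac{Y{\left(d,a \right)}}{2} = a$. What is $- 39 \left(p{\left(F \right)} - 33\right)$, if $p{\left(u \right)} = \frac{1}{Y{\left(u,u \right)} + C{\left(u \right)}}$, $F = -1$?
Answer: $\frac{14196}{11} + \frac{117 i \sqrt{2}}{22} \approx 1290.5 + 7.521 i$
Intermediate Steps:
$Y{\left(d,a \right)} = 2 a$
$C{\left(f \right)} = 3 i \sqrt{2}$ ($C{\left(f \right)} = 3 \sqrt{-5 + 3} = 3 \sqrt{-2} = 3 i \sqrt{2}$)
$p{\left(u \right)} = \frac{1}{2 u + 3 i \sqrt{2}}$
$- 39 \left(p{\left(F \right)} - 33\right) = - 39 \left(\frac{1}{2 \left(-1\right) + 3 i \sqrt{2}} - 33\right) = - 39 \left(\frac{1}{-2 + 3 i \sqrt{2}} - 33\right) = - 39 \left(-33 + \frac{1}{-2 + 3 i \sqrt{2}}\right) = 1287 - \frac{39}{-2 + 3 i \sqrt{2}}$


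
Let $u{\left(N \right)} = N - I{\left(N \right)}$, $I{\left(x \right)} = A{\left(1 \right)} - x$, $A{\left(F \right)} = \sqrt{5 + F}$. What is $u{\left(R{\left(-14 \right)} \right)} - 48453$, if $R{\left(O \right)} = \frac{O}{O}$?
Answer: $-48451 - \sqrt{6} \approx -48453.0$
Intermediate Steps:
$I{\left(x \right)} = \sqrt{6} - x$ ($I{\left(x \right)} = \sqrt{5 + 1} - x = \sqrt{6} - x$)
$R{\left(O \right)} = 1$
$u{\left(N \right)} = - \sqrt{6} + 2 N$ ($u{\left(N \right)} = N - \left(\sqrt{6} - N\right) = N + \left(N - \sqrt{6}\right) = - \sqrt{6} + 2 N$)
$u{\left(R{\left(-14 \right)} \right)} - 48453 = \left(- \sqrt{6} + 2 \cdot 1\right) - 48453 = \left(- \sqrt{6} + 2\right) - 48453 = \left(2 - \sqrt{6}\right) - 48453 = -48451 - \sqrt{6}$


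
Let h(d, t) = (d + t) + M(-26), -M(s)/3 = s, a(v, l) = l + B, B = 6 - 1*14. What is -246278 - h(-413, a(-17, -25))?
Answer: -245910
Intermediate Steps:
B = -8 (B = 6 - 14 = -8)
a(v, l) = -8 + l (a(v, l) = l - 8 = -8 + l)
M(s) = -3*s
h(d, t) = 78 + d + t (h(d, t) = (d + t) - 3*(-26) = (d + t) + 78 = 78 + d + t)
-246278 - h(-413, a(-17, -25)) = -246278 - (78 - 413 + (-8 - 25)) = -246278 - (78 - 413 - 33) = -246278 - 1*(-368) = -246278 + 368 = -245910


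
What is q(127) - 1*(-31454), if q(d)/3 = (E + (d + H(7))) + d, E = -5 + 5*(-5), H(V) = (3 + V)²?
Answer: 32426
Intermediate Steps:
E = -30 (E = -5 - 25 = -30)
q(d) = 210 + 6*d (q(d) = 3*((-30 + (d + (3 + 7)²)) + d) = 3*((-30 + (d + 10²)) + d) = 3*((-30 + (d + 100)) + d) = 3*((-30 + (100 + d)) + d) = 3*((70 + d) + d) = 3*(70 + 2*d) = 210 + 6*d)
q(127) - 1*(-31454) = (210 + 6*127) - 1*(-31454) = (210 + 762) + 31454 = 972 + 31454 = 32426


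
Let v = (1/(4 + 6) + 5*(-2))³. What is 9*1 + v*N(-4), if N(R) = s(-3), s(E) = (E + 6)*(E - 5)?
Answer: 2912022/125 ≈ 23296.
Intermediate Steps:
s(E) = (-5 + E)*(6 + E) (s(E) = (6 + E)*(-5 + E) = (-5 + E)*(6 + E))
N(R) = -24 (N(R) = -30 - 3 + (-3)² = -30 - 3 + 9 = -24)
v = -970299/1000 (v = (1/10 - 10)³ = (⅒ - 10)³ = (-99/10)³ = -970299/1000 ≈ -970.30)
9*1 + v*N(-4) = 9*1 - 970299/1000*(-24) = 9 + 2910897/125 = 2912022/125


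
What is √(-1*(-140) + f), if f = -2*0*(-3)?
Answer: 2*√35 ≈ 11.832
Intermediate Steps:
f = 0 (f = 0*(-3) = 0)
√(-1*(-140) + f) = √(-1*(-140) + 0) = √(140 + 0) = √140 = 2*√35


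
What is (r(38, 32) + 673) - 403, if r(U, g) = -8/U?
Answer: 5126/19 ≈ 269.79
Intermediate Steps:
(r(38, 32) + 673) - 403 = (-8/38 + 673) - 403 = (-8*1/38 + 673) - 403 = (-4/19 + 673) - 403 = 12783/19 - 403 = 5126/19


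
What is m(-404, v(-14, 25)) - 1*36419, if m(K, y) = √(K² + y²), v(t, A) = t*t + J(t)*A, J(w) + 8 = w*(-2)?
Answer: -36419 + 4*√40477 ≈ -35614.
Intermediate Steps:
J(w) = -8 - 2*w (J(w) = -8 + w*(-2) = -8 - 2*w)
v(t, A) = t² + A*(-8 - 2*t) (v(t, A) = t*t + (-8 - 2*t)*A = t² + A*(-8 - 2*t))
m(-404, v(-14, 25)) - 1*36419 = √((-404)² + ((-14)² - 2*25*(4 - 14))²) - 1*36419 = √(163216 + (196 - 2*25*(-10))²) - 36419 = √(163216 + (196 + 500)²) - 36419 = √(163216 + 696²) - 36419 = √(163216 + 484416) - 36419 = √647632 - 36419 = 4*√40477 - 36419 = -36419 + 4*√40477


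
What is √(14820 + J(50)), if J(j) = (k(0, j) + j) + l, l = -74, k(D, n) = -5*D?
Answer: 6*√411 ≈ 121.64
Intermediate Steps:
J(j) = -74 + j (J(j) = (-5*0 + j) - 74 = (0 + j) - 74 = j - 74 = -74 + j)
√(14820 + J(50)) = √(14820 + (-74 + 50)) = √(14820 - 24) = √14796 = 6*√411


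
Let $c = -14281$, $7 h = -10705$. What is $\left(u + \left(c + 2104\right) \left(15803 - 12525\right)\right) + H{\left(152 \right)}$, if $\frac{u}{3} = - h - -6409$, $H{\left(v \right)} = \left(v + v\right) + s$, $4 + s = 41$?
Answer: $- \frac{279244351}{7} \approx -3.9892 \cdot 10^{7}$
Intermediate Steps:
$s = 37$ ($s = -4 + 41 = 37$)
$H{\left(v \right)} = 37 + 2 v$ ($H{\left(v \right)} = \left(v + v\right) + 37 = 2 v + 37 = 37 + 2 v$)
$h = - \frac{10705}{7}$ ($h = \frac{1}{7} \left(-10705\right) = - \frac{10705}{7} \approx -1529.3$)
$u = \frac{166704}{7}$ ($u = 3 \left(\left(-1\right) \left(- \frac{10705}{7}\right) - -6409\right) = 3 \left(\frac{10705}{7} + 6409\right) = 3 \cdot \frac{55568}{7} = \frac{166704}{7} \approx 23815.0$)
$\left(u + \left(c + 2104\right) \left(15803 - 12525\right)\right) + H{\left(152 \right)} = \left(\frac{166704}{7} + \left(-14281 + 2104\right) \left(15803 - 12525\right)\right) + \left(37 + 2 \cdot 152\right) = \left(\frac{166704}{7} - 39916206\right) + \left(37 + 304\right) = \left(\frac{166704}{7} - 39916206\right) + 341 = - \frac{279246738}{7} + 341 = - \frac{279244351}{7}$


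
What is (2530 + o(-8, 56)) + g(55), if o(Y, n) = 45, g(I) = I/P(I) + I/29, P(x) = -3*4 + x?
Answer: 3214985/1247 ≈ 2578.2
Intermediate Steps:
P(x) = -12 + x
g(I) = I/29 + I/(-12 + I) (g(I) = I/(-12 + I) + I/29 = I/29 + I/(-12 + I))
(2530 + o(-8, 56)) + g(55) = (2530 + 45) + (1/29)*55*(17 + 55)/(-12 + 55) = 2575 + (1/29)*55*72/43 = 2575 + (1/29)*55*(1/43)*72 = 2575 + 3960/1247 = 3214985/1247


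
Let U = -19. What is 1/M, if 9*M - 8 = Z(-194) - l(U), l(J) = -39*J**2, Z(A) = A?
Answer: 3/4631 ≈ 0.00064781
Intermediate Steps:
M = 4631/3 (M = 8/9 + (-194 - (-39)*(-19)**2)/9 = 8/9 + (-194 - (-39)*361)/9 = 8/9 + (-194 - 1*(-14079))/9 = 8/9 + (-194 + 14079)/9 = 8/9 + (1/9)*13885 = 8/9 + 13885/9 = 4631/3 ≈ 1543.7)
1/M = 1/(4631/3) = 3/4631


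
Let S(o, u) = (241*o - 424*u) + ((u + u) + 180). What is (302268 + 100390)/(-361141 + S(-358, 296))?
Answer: -402658/572151 ≈ -0.70376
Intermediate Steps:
S(o, u) = 180 - 422*u + 241*o (S(o, u) = (-424*u + 241*o) + (2*u + 180) = (-424*u + 241*o) + (180 + 2*u) = 180 - 422*u + 241*o)
(302268 + 100390)/(-361141 + S(-358, 296)) = (302268 + 100390)/(-361141 + (180 - 422*296 + 241*(-358))) = 402658/(-361141 + (180 - 124912 - 86278)) = 402658/(-361141 - 211010) = 402658/(-572151) = 402658*(-1/572151) = -402658/572151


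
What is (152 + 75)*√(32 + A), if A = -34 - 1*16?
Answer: 681*I*√2 ≈ 963.08*I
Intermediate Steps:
A = -50 (A = -34 - 16 = -50)
(152 + 75)*√(32 + A) = (152 + 75)*√(32 - 50) = 227*√(-18) = 227*(3*I*√2) = 681*I*√2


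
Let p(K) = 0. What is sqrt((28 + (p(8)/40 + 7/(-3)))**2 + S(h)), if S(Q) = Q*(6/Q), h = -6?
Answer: sqrt(5983)/3 ≈ 25.783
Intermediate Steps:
S(Q) = 6
sqrt((28 + (p(8)/40 + 7/(-3)))**2 + S(h)) = sqrt((28 + (0/40 + 7/(-3)))**2 + 6) = sqrt((28 + (0*(1/40) + 7*(-1/3)))**2 + 6) = sqrt((28 + (0 - 7/3))**2 + 6) = sqrt((28 - 7/3)**2 + 6) = sqrt((77/3)**2 + 6) = sqrt(5929/9 + 6) = sqrt(5983/9) = sqrt(5983)/3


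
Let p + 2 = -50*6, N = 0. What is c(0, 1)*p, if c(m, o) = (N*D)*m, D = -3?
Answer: 0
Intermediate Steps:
p = -302 (p = -2 - 50*6 = -2 - 300 = -302)
c(m, o) = 0 (c(m, o) = (0*(-3))*m = 0*m = 0)
c(0, 1)*p = 0*(-302) = 0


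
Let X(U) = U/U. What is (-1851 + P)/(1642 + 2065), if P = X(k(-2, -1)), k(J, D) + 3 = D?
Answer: -1850/3707 ≈ -0.49906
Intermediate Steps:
k(J, D) = -3 + D
X(U) = 1
P = 1
(-1851 + P)/(1642 + 2065) = (-1851 + 1)/(1642 + 2065) = -1850/3707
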